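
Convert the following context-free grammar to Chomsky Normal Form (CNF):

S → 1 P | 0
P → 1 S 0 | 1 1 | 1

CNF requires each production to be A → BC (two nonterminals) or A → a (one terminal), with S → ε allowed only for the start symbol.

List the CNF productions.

T1 → 1; S → 0; T0 → 0; P → 1; S → T1 P; P → T1 X0; X0 → S T0; P → T1 T1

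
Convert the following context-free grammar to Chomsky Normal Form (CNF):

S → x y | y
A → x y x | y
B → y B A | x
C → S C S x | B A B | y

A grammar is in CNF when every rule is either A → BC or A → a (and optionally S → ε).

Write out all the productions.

TX → x; TY → y; S → y; A → y; B → x; C → y; S → TX TY; A → TX X0; X0 → TY TX; B → TY X1; X1 → B A; C → S X2; X2 → C X3; X3 → S TX; C → B X4; X4 → A B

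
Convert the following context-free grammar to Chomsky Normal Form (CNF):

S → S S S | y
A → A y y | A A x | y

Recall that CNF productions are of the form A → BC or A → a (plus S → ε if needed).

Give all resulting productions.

S → y; TY → y; TX → x; A → y; S → S X0; X0 → S S; A → A X1; X1 → TY TY; A → A X2; X2 → A TX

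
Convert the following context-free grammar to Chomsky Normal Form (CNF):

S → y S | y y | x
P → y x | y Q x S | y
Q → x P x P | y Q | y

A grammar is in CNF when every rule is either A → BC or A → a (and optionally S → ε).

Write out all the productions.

TY → y; S → x; TX → x; P → y; Q → y; S → TY S; S → TY TY; P → TY TX; P → TY X0; X0 → Q X1; X1 → TX S; Q → TX X2; X2 → P X3; X3 → TX P; Q → TY Q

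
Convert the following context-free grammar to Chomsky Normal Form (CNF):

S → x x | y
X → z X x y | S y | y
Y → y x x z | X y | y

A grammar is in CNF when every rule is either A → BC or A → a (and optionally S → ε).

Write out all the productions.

TX → x; S → y; TZ → z; TY → y; X → y; Y → y; S → TX TX; X → TZ X0; X0 → X X1; X1 → TX TY; X → S TY; Y → TY X2; X2 → TX X3; X3 → TX TZ; Y → X TY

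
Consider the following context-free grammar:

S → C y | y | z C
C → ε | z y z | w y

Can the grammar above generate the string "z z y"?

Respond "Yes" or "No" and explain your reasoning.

No - no valid derivation exists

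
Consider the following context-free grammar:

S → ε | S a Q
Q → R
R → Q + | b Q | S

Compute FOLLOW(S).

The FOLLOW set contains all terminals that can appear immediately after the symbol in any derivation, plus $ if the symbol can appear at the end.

We compute FOLLOW(S) using the standard algorithm.
FOLLOW(S) starts with {$}.
FIRST(Q) = {+, a, b, ε}
FIRST(R) = {+, a, b, ε}
FIRST(S) = {a, ε}
FOLLOW(Q) = {$, +, a}
FOLLOW(R) = {$, +, a}
FOLLOW(S) = {$, +, a}
Therefore, FOLLOW(S) = {$, +, a}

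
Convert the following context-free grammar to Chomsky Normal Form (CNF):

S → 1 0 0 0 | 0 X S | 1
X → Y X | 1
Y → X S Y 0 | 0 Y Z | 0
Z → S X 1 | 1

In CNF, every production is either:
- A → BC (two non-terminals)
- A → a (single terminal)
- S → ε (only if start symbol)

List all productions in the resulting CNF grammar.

T1 → 1; T0 → 0; S → 1; X → 1; Y → 0; Z → 1; S → T1 X0; X0 → T0 X1; X1 → T0 T0; S → T0 X2; X2 → X S; X → Y X; Y → X X3; X3 → S X4; X4 → Y T0; Y → T0 X5; X5 → Y Z; Z → S X6; X6 → X T1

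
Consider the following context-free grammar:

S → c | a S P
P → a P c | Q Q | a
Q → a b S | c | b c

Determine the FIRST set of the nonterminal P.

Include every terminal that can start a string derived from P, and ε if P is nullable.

We compute FIRST(P) using the standard algorithm.
FIRST(P) = {a, b, c}
FIRST(Q) = {a, b, c}
FIRST(S) = {a, c}
Therefore, FIRST(P) = {a, b, c}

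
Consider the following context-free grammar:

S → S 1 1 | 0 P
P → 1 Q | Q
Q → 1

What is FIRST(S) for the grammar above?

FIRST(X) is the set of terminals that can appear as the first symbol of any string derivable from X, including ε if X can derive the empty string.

We compute FIRST(S) using the standard algorithm.
FIRST(P) = {1}
FIRST(Q) = {1}
FIRST(S) = {0}
Therefore, FIRST(S) = {0}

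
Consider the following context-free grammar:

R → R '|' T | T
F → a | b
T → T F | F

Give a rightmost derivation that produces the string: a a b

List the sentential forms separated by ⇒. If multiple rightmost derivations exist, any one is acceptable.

R ⇒ T ⇒ T F ⇒ T b ⇒ T F b ⇒ T a b ⇒ F a b ⇒ a a b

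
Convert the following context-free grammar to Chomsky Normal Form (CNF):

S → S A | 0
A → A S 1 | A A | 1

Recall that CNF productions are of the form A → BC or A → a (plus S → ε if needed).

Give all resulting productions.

S → 0; T1 → 1; A → 1; S → S A; A → A X0; X0 → S T1; A → A A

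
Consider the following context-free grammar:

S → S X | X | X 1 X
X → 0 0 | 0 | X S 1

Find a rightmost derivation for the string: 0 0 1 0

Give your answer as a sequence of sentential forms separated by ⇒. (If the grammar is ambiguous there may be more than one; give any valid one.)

S ⇒ X 1 X ⇒ X 1 0 ⇒ 0 0 1 0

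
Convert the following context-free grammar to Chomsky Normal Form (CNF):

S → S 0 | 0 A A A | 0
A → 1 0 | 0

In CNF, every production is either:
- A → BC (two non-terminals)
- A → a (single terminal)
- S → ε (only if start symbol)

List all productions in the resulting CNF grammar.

T0 → 0; S → 0; T1 → 1; A → 0; S → S T0; S → T0 X0; X0 → A X1; X1 → A A; A → T1 T0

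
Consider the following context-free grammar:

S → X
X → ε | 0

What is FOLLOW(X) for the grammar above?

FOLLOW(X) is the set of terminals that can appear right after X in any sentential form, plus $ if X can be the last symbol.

We compute FOLLOW(X) using the standard algorithm.
FOLLOW(S) starts with {$}.
FIRST(S) = {0, ε}
FIRST(X) = {0, ε}
FOLLOW(S) = {$}
FOLLOW(X) = {$}
Therefore, FOLLOW(X) = {$}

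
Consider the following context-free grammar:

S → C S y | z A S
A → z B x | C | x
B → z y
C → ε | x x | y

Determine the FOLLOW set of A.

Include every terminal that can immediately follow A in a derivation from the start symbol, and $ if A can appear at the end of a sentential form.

We compute FOLLOW(A) using the standard algorithm.
FOLLOW(S) starts with {$}.
FIRST(A) = {x, y, z, ε}
FIRST(B) = {z}
FIRST(C) = {x, y, ε}
FIRST(S) = {x, y, z}
FOLLOW(A) = {x, y, z}
FOLLOW(B) = {x}
FOLLOW(C) = {x, y, z}
FOLLOW(S) = {$, y}
Therefore, FOLLOW(A) = {x, y, z}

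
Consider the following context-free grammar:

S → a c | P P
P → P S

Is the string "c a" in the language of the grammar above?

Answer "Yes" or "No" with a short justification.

No - no valid derivation exists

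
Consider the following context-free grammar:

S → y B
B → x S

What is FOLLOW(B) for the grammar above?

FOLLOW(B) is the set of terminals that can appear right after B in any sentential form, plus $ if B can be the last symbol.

We compute FOLLOW(B) using the standard algorithm.
FOLLOW(S) starts with {$}.
FIRST(B) = {x}
FIRST(S) = {y}
FOLLOW(B) = {$}
FOLLOW(S) = {$}
Therefore, FOLLOW(B) = {$}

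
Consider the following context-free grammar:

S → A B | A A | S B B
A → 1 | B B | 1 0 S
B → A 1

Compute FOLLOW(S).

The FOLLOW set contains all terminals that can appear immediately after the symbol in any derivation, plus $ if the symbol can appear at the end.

We compute FOLLOW(S) using the standard algorithm.
FOLLOW(S) starts with {$}.
FIRST(A) = {1}
FIRST(B) = {1}
FIRST(S) = {1}
FOLLOW(A) = {$, 1}
FOLLOW(B) = {$, 1}
FOLLOW(S) = {$, 1}
Therefore, FOLLOW(S) = {$, 1}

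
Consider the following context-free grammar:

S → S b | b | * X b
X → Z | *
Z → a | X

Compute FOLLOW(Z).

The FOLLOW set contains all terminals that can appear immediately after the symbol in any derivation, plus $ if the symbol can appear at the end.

We compute FOLLOW(Z) using the standard algorithm.
FOLLOW(S) starts with {$}.
FIRST(S) = {*, b}
FIRST(X) = {*, a}
FIRST(Z) = {*, a}
FOLLOW(S) = {$, b}
FOLLOW(X) = {b}
FOLLOW(Z) = {b}
Therefore, FOLLOW(Z) = {b}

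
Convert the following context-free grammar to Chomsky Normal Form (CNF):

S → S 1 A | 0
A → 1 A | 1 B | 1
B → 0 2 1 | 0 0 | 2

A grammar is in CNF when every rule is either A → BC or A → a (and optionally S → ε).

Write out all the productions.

T1 → 1; S → 0; A → 1; T0 → 0; T2 → 2; B → 2; S → S X0; X0 → T1 A; A → T1 A; A → T1 B; B → T0 X1; X1 → T2 T1; B → T0 T0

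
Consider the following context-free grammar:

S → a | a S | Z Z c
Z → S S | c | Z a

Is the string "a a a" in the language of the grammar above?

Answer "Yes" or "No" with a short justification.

Yes - a valid derivation exists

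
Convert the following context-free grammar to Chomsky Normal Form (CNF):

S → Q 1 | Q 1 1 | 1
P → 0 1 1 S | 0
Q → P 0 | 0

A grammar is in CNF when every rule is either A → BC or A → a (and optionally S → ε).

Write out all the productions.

T1 → 1; S → 1; T0 → 0; P → 0; Q → 0; S → Q T1; S → Q X0; X0 → T1 T1; P → T0 X1; X1 → T1 X2; X2 → T1 S; Q → P T0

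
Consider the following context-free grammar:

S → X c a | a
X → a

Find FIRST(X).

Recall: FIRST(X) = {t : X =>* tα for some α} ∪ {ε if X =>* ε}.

We compute FIRST(X) using the standard algorithm.
FIRST(S) = {a}
FIRST(X) = {a}
Therefore, FIRST(X) = {a}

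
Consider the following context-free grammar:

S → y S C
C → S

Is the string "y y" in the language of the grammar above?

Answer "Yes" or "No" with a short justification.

No - no valid derivation exists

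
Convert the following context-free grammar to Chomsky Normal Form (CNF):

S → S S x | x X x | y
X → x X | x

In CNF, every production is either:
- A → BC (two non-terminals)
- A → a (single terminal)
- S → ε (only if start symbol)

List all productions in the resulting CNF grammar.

TX → x; S → y; X → x; S → S X0; X0 → S TX; S → TX X1; X1 → X TX; X → TX X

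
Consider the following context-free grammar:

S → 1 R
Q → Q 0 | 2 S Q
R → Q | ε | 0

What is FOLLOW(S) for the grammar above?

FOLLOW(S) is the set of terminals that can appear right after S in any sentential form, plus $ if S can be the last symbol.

We compute FOLLOW(S) using the standard algorithm.
FOLLOW(S) starts with {$}.
FIRST(Q) = {2}
FIRST(R) = {0, 2, ε}
FIRST(S) = {1}
FOLLOW(Q) = {$, 0, 2}
FOLLOW(R) = {$, 2}
FOLLOW(S) = {$, 2}
Therefore, FOLLOW(S) = {$, 2}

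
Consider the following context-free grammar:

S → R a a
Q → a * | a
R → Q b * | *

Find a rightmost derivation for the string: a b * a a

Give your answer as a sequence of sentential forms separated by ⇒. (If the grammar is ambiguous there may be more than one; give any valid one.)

S ⇒ R a a ⇒ Q b * a a ⇒ a b * a a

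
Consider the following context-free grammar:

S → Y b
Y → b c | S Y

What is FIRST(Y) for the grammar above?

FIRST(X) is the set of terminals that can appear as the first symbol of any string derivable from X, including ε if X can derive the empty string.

We compute FIRST(Y) using the standard algorithm.
FIRST(S) = {b}
FIRST(Y) = {b}
Therefore, FIRST(Y) = {b}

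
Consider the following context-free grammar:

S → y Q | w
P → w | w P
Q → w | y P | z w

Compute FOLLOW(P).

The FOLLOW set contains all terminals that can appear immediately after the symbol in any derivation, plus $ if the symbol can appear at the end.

We compute FOLLOW(P) using the standard algorithm.
FOLLOW(S) starts with {$}.
FIRST(P) = {w}
FIRST(Q) = {w, y, z}
FIRST(S) = {w, y}
FOLLOW(P) = {$}
FOLLOW(Q) = {$}
FOLLOW(S) = {$}
Therefore, FOLLOW(P) = {$}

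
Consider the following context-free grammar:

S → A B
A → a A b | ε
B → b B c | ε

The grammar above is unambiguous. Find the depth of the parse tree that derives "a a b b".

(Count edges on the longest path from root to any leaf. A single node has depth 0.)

4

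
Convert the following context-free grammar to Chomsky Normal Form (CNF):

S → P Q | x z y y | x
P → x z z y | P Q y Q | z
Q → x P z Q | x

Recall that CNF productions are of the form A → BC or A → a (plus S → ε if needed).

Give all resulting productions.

TX → x; TZ → z; TY → y; S → x; P → z; Q → x; S → P Q; S → TX X0; X0 → TZ X1; X1 → TY TY; P → TX X2; X2 → TZ X3; X3 → TZ TY; P → P X4; X4 → Q X5; X5 → TY Q; Q → TX X6; X6 → P X7; X7 → TZ Q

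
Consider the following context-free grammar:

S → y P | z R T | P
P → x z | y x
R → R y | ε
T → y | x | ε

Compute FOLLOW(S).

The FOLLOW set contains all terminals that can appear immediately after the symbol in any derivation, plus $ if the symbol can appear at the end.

We compute FOLLOW(S) using the standard algorithm.
FOLLOW(S) starts with {$}.
FIRST(P) = {x, y}
FIRST(R) = {y, ε}
FIRST(S) = {x, y, z}
FIRST(T) = {x, y, ε}
FOLLOW(P) = {$}
FOLLOW(R) = {$, x, y}
FOLLOW(S) = {$}
FOLLOW(T) = {$}
Therefore, FOLLOW(S) = {$}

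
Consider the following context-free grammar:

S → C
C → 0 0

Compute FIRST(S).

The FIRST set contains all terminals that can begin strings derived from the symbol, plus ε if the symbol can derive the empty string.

We compute FIRST(S) using the standard algorithm.
FIRST(C) = {0}
FIRST(S) = {0}
Therefore, FIRST(S) = {0}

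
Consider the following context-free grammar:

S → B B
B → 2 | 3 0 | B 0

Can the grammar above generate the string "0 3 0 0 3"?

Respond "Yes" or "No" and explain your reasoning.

No - no valid derivation exists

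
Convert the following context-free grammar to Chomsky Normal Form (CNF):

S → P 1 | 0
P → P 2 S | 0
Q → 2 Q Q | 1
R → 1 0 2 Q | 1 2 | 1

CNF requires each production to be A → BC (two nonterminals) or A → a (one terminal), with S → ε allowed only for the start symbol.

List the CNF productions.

T1 → 1; S → 0; T2 → 2; P → 0; Q → 1; T0 → 0; R → 1; S → P T1; P → P X0; X0 → T2 S; Q → T2 X1; X1 → Q Q; R → T1 X2; X2 → T0 X3; X3 → T2 Q; R → T1 T2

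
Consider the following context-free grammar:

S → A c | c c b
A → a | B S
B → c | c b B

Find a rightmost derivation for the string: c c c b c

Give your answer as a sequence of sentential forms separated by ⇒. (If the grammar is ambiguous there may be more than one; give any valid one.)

S ⇒ A c ⇒ B S c ⇒ B c c b c ⇒ c c c b c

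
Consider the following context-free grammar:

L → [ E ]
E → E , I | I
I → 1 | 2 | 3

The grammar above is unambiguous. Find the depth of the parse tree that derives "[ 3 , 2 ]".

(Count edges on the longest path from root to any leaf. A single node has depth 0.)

4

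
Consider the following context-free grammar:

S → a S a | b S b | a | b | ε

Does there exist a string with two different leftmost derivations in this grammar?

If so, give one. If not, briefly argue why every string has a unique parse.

No - every string in the language has a unique leftmost derivation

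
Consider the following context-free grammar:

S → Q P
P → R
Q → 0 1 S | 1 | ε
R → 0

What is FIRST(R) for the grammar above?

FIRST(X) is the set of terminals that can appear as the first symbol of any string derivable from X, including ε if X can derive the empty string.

We compute FIRST(R) using the standard algorithm.
FIRST(P) = {0}
FIRST(Q) = {0, 1, ε}
FIRST(R) = {0}
FIRST(S) = {0, 1}
Therefore, FIRST(R) = {0}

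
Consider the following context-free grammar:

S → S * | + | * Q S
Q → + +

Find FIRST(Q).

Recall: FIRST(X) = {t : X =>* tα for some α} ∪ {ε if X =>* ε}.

We compute FIRST(Q) using the standard algorithm.
FIRST(Q) = {+}
FIRST(S) = {*, +}
Therefore, FIRST(Q) = {+}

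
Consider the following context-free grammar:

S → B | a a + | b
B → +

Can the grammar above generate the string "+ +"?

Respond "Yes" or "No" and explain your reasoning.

No - no valid derivation exists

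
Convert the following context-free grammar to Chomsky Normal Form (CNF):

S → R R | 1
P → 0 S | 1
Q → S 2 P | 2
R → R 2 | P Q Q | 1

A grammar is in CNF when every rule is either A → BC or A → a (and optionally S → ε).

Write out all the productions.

S → 1; T0 → 0; P → 1; T2 → 2; Q → 2; R → 1; S → R R; P → T0 S; Q → S X0; X0 → T2 P; R → R T2; R → P X1; X1 → Q Q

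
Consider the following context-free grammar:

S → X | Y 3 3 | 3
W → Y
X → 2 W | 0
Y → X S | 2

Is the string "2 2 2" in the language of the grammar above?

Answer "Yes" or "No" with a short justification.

No - no valid derivation exists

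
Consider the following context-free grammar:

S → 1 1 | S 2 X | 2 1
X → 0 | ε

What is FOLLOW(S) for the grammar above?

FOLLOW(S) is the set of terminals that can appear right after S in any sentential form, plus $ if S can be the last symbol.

We compute FOLLOW(S) using the standard algorithm.
FOLLOW(S) starts with {$}.
FIRST(S) = {1, 2}
FIRST(X) = {0, ε}
FOLLOW(S) = {$, 2}
FOLLOW(X) = {$, 2}
Therefore, FOLLOW(S) = {$, 2}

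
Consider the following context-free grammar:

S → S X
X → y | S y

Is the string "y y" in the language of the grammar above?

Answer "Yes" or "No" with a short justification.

No - no valid derivation exists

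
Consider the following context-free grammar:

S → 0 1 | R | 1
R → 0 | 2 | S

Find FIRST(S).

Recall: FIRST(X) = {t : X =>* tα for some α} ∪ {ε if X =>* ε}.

We compute FIRST(S) using the standard algorithm.
FIRST(R) = {0, 1, 2}
FIRST(S) = {0, 1, 2}
Therefore, FIRST(S) = {0, 1, 2}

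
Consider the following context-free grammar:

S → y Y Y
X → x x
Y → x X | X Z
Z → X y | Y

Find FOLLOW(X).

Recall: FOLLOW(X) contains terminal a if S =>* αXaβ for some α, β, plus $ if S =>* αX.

We compute FOLLOW(X) using the standard algorithm.
FOLLOW(S) starts with {$}.
FIRST(S) = {y}
FIRST(X) = {x}
FIRST(Y) = {x}
FIRST(Z) = {x}
FOLLOW(S) = {$}
FOLLOW(X) = {$, x, y}
FOLLOW(Y) = {$, x}
FOLLOW(Z) = {$, x}
Therefore, FOLLOW(X) = {$, x, y}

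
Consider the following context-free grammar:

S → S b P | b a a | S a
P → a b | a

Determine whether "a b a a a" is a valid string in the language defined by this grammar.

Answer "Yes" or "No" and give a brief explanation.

No - no valid derivation exists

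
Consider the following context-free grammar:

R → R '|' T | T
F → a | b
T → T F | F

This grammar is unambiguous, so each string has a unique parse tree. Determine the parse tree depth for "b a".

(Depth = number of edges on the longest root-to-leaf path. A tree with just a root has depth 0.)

4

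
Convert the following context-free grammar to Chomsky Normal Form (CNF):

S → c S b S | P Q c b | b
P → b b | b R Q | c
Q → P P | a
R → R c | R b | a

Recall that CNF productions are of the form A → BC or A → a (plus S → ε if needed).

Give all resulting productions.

TC → c; TB → b; S → b; P → c; Q → a; R → a; S → TC X0; X0 → S X1; X1 → TB S; S → P X2; X2 → Q X3; X3 → TC TB; P → TB TB; P → TB X4; X4 → R Q; Q → P P; R → R TC; R → R TB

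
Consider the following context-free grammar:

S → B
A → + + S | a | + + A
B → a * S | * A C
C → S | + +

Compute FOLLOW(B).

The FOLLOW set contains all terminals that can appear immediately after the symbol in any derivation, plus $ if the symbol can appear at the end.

We compute FOLLOW(B) using the standard algorithm.
FOLLOW(S) starts with {$}.
FIRST(A) = {+, a}
FIRST(B) = {*, a}
FIRST(C) = {*, +, a}
FIRST(S) = {*, a}
FOLLOW(A) = {*, +, a}
FOLLOW(B) = {$, *, +, a}
FOLLOW(C) = {$, *, +, a}
FOLLOW(S) = {$, *, +, a}
Therefore, FOLLOW(B) = {$, *, +, a}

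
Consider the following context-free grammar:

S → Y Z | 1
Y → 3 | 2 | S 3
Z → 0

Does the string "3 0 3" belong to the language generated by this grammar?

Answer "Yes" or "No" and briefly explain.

No - no valid derivation exists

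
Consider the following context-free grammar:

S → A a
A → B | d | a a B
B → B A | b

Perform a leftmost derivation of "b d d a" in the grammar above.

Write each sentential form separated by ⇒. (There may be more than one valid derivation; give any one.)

S ⇒ A a ⇒ B a ⇒ B A a ⇒ B A A a ⇒ b A A a ⇒ b d A a ⇒ b d d a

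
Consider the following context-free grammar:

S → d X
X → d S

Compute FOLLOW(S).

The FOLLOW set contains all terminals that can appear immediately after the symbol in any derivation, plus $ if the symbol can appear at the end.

We compute FOLLOW(S) using the standard algorithm.
FOLLOW(S) starts with {$}.
FIRST(S) = {d}
FIRST(X) = {d}
FOLLOW(S) = {$}
FOLLOW(X) = {$}
Therefore, FOLLOW(S) = {$}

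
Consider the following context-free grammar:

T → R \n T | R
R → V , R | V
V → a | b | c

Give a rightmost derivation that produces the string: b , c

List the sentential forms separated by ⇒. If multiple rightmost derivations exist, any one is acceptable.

T ⇒ R ⇒ V , R ⇒ V , V ⇒ V , c ⇒ b , c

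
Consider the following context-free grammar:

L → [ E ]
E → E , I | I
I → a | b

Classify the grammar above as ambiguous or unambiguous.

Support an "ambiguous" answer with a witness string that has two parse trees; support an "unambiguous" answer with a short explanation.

Unambiguous - every string in the language has a unique parse tree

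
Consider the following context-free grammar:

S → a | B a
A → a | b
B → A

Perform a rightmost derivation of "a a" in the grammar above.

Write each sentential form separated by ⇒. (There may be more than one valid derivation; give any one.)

S ⇒ B a ⇒ A a ⇒ a a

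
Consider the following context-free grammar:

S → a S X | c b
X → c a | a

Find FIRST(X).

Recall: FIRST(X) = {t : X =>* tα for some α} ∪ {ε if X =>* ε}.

We compute FIRST(X) using the standard algorithm.
FIRST(S) = {a, c}
FIRST(X) = {a, c}
Therefore, FIRST(X) = {a, c}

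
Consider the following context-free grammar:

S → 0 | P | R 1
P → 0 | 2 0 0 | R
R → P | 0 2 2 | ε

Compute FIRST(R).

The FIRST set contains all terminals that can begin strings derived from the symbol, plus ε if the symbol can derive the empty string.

We compute FIRST(R) using the standard algorithm.
FIRST(P) = {0, 2, ε}
FIRST(R) = {0, 2, ε}
FIRST(S) = {0, 1, 2, ε}
Therefore, FIRST(R) = {0, 2, ε}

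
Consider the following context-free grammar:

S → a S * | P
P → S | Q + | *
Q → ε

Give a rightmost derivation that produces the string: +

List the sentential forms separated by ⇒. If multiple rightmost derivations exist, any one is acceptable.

S ⇒ P ⇒ Q + ⇒ +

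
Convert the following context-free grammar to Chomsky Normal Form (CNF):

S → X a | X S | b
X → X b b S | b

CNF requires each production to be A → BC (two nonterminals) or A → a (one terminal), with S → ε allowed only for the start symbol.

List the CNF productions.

TA → a; S → b; TB → b; X → b; S → X TA; S → X S; X → X X0; X0 → TB X1; X1 → TB S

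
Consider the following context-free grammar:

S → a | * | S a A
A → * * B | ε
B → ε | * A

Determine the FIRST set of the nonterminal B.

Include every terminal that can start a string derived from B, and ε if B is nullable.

We compute FIRST(B) using the standard algorithm.
FIRST(A) = {*, ε}
FIRST(B) = {*, ε}
FIRST(S) = {*, a}
Therefore, FIRST(B) = {*, ε}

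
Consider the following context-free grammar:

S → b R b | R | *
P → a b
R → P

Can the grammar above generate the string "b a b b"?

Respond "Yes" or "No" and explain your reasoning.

Yes - a valid derivation exists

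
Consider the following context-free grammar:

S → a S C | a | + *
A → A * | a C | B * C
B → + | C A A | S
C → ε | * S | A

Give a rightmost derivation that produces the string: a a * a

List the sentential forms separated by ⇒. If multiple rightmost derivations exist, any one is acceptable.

S ⇒ a S C ⇒ a S * S ⇒ a S * a ⇒ a a * a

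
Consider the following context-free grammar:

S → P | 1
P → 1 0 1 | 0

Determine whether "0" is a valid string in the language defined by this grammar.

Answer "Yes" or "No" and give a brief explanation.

Yes - a valid derivation exists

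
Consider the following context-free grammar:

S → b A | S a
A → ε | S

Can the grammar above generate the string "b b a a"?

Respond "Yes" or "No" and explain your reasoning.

Yes - a valid derivation exists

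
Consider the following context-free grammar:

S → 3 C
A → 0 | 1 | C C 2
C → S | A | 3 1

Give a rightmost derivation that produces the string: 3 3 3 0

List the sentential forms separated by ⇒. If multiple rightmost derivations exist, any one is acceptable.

S ⇒ 3 C ⇒ 3 S ⇒ 3 3 C ⇒ 3 3 S ⇒ 3 3 3 C ⇒ 3 3 3 A ⇒ 3 3 3 0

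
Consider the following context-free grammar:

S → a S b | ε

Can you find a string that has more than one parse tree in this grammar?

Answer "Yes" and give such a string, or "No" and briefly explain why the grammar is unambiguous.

No - the grammar is unambiguous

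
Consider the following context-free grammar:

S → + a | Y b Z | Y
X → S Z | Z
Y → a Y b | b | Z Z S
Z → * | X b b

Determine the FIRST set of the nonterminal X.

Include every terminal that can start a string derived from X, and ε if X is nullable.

We compute FIRST(X) using the standard algorithm.
FIRST(S) = {*, +, a, b}
FIRST(X) = {*, +, a, b}
FIRST(Y) = {*, +, a, b}
FIRST(Z) = {*, +, a, b}
Therefore, FIRST(X) = {*, +, a, b}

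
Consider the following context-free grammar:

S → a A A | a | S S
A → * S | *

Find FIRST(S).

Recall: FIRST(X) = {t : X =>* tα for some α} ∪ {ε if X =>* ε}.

We compute FIRST(S) using the standard algorithm.
FIRST(A) = {*}
FIRST(S) = {a}
Therefore, FIRST(S) = {a}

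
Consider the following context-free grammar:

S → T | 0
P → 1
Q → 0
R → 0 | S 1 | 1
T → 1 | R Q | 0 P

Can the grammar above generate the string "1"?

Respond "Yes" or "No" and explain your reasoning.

Yes - a valid derivation exists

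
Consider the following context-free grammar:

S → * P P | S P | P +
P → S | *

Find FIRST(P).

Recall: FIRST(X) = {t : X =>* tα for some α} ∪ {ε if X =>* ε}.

We compute FIRST(P) using the standard algorithm.
FIRST(P) = {*}
FIRST(S) = {*}
Therefore, FIRST(P) = {*}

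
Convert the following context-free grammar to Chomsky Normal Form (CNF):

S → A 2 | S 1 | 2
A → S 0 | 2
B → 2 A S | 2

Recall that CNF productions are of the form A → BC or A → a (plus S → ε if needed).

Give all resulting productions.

T2 → 2; T1 → 1; S → 2; T0 → 0; A → 2; B → 2; S → A T2; S → S T1; A → S T0; B → T2 X0; X0 → A S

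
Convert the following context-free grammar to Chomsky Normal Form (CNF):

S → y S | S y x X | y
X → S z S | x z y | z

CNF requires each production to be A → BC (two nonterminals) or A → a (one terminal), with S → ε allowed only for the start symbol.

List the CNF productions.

TY → y; TX → x; S → y; TZ → z; X → z; S → TY S; S → S X0; X0 → TY X1; X1 → TX X; X → S X2; X2 → TZ S; X → TX X3; X3 → TZ TY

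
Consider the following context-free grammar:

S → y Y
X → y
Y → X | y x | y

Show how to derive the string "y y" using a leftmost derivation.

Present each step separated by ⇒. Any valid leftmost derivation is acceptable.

S ⇒ y Y ⇒ y X ⇒ y y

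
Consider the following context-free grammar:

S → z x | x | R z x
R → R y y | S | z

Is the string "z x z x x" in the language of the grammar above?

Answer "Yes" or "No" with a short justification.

No - no valid derivation exists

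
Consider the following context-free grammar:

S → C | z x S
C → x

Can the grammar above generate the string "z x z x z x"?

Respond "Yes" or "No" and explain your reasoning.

No - no valid derivation exists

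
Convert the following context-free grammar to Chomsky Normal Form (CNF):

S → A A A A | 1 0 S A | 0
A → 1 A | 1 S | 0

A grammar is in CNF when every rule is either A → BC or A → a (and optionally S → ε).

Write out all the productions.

T1 → 1; T0 → 0; S → 0; A → 0; S → A X0; X0 → A X1; X1 → A A; S → T1 X2; X2 → T0 X3; X3 → S A; A → T1 A; A → T1 S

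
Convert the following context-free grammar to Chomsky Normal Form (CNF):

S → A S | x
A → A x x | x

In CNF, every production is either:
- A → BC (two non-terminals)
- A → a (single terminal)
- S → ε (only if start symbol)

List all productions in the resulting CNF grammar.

S → x; TX → x; A → x; S → A S; A → A X0; X0 → TX TX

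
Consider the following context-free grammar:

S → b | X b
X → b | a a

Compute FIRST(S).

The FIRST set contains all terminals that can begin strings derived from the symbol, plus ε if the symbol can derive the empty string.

We compute FIRST(S) using the standard algorithm.
FIRST(S) = {a, b}
FIRST(X) = {a, b}
Therefore, FIRST(S) = {a, b}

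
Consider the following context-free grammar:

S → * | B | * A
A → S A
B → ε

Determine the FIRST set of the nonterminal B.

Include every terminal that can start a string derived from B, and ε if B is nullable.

We compute FIRST(B) using the standard algorithm.
FIRST(A) = {*}
FIRST(B) = {ε}
FIRST(S) = {*, ε}
Therefore, FIRST(B) = {ε}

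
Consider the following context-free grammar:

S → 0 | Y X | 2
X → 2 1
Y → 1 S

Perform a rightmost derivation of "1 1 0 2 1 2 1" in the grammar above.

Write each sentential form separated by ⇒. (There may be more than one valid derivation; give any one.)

S ⇒ Y X ⇒ Y 2 1 ⇒ 1 S 2 1 ⇒ 1 Y X 2 1 ⇒ 1 Y 2 1 2 1 ⇒ 1 1 S 2 1 2 1 ⇒ 1 1 0 2 1 2 1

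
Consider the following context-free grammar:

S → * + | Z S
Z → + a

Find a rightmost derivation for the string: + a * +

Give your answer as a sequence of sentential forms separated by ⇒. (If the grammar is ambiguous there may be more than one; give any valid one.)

S ⇒ Z S ⇒ Z * + ⇒ + a * +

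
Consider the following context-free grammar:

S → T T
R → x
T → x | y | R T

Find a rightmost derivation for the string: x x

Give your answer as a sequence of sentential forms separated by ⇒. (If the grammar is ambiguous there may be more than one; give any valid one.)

S ⇒ T T ⇒ T x ⇒ x x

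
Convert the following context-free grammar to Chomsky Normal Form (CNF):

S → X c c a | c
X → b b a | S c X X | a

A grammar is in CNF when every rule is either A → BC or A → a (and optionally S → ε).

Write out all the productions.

TC → c; TA → a; S → c; TB → b; X → a; S → X X0; X0 → TC X1; X1 → TC TA; X → TB X2; X2 → TB TA; X → S X3; X3 → TC X4; X4 → X X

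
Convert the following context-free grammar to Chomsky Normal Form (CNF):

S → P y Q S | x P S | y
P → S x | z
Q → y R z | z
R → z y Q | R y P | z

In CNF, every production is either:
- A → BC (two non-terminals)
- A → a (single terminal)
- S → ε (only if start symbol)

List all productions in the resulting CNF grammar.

TY → y; TX → x; S → y; P → z; TZ → z; Q → z; R → z; S → P X0; X0 → TY X1; X1 → Q S; S → TX X2; X2 → P S; P → S TX; Q → TY X3; X3 → R TZ; R → TZ X4; X4 → TY Q; R → R X5; X5 → TY P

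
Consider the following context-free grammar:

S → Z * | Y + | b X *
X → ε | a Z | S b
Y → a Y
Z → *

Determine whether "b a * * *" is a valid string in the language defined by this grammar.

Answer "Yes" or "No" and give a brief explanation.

No - no valid derivation exists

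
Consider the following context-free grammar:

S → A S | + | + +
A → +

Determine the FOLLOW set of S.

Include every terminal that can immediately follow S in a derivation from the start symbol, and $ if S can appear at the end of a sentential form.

We compute FOLLOW(S) using the standard algorithm.
FOLLOW(S) starts with {$}.
FIRST(A) = {+}
FIRST(S) = {+}
FOLLOW(A) = {+}
FOLLOW(S) = {$}
Therefore, FOLLOW(S) = {$}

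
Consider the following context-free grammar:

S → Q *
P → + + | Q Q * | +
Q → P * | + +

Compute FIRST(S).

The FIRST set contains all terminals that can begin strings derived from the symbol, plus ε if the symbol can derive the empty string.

We compute FIRST(S) using the standard algorithm.
FIRST(P) = {+}
FIRST(Q) = {+}
FIRST(S) = {+}
Therefore, FIRST(S) = {+}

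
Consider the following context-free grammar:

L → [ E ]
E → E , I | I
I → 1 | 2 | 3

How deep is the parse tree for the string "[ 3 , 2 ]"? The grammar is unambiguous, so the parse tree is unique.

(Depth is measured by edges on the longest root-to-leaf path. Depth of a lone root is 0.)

4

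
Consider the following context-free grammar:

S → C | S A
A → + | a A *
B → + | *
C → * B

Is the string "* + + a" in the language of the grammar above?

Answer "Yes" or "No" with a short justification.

No - no valid derivation exists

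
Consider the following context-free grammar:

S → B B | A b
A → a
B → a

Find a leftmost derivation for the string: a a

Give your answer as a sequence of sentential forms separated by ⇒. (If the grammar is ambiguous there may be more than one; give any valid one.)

S ⇒ B B ⇒ a B ⇒ a a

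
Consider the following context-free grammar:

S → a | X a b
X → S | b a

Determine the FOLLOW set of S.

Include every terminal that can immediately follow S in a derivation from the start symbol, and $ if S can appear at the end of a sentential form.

We compute FOLLOW(S) using the standard algorithm.
FOLLOW(S) starts with {$}.
FIRST(S) = {a, b}
FIRST(X) = {a, b}
FOLLOW(S) = {$, a}
FOLLOW(X) = {a}
Therefore, FOLLOW(S) = {$, a}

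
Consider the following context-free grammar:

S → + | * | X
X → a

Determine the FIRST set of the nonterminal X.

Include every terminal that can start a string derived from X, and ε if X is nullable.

We compute FIRST(X) using the standard algorithm.
FIRST(S) = {*, +, a}
FIRST(X) = {a}
Therefore, FIRST(X) = {a}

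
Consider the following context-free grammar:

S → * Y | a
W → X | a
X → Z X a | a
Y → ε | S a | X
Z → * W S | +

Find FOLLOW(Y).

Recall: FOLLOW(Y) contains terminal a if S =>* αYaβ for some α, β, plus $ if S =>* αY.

We compute FOLLOW(Y) using the standard algorithm.
FOLLOW(S) starts with {$}.
FIRST(S) = {*, a}
FIRST(W) = {*, +, a}
FIRST(X) = {*, +, a}
FIRST(Y) = {*, +, a, ε}
FIRST(Z) = {*, +}
FOLLOW(S) = {$, *, +, a}
FOLLOW(W) = {*, a}
FOLLOW(X) = {$, *, +, a}
FOLLOW(Y) = {$, *, +, a}
FOLLOW(Z) = {*, +, a}
Therefore, FOLLOW(Y) = {$, *, +, a}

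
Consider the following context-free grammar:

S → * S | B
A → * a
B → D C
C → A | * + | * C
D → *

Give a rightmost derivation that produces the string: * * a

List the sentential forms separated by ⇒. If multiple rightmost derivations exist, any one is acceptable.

S ⇒ B ⇒ D C ⇒ D A ⇒ D * a ⇒ * * a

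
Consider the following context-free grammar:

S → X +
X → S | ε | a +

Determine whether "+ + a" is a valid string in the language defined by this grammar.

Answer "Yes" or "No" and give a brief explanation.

No - no valid derivation exists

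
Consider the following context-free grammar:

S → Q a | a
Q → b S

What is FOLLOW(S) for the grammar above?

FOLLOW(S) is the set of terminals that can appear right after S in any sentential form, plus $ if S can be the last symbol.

We compute FOLLOW(S) using the standard algorithm.
FOLLOW(S) starts with {$}.
FIRST(Q) = {b}
FIRST(S) = {a, b}
FOLLOW(Q) = {a}
FOLLOW(S) = {$, a}
Therefore, FOLLOW(S) = {$, a}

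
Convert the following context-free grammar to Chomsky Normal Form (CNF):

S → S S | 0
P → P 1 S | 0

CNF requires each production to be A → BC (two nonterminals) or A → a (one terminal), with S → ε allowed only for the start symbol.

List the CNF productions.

S → 0; T1 → 1; P → 0; S → S S; P → P X0; X0 → T1 S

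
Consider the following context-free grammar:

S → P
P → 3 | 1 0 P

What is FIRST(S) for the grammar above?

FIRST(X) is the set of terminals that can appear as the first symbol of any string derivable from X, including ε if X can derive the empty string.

We compute FIRST(S) using the standard algorithm.
FIRST(P) = {1, 3}
FIRST(S) = {1, 3}
Therefore, FIRST(S) = {1, 3}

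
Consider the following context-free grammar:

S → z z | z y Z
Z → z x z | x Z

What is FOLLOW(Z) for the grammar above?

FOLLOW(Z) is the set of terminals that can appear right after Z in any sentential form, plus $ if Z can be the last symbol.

We compute FOLLOW(Z) using the standard algorithm.
FOLLOW(S) starts with {$}.
FIRST(S) = {z}
FIRST(Z) = {x, z}
FOLLOW(S) = {$}
FOLLOW(Z) = {$}
Therefore, FOLLOW(Z) = {$}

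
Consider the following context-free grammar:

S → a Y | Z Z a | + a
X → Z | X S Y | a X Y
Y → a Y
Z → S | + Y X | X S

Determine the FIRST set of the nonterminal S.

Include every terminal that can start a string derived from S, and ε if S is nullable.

We compute FIRST(S) using the standard algorithm.
FIRST(S) = {+, a}
FIRST(X) = {+, a}
FIRST(Y) = {a}
FIRST(Z) = {+, a}
Therefore, FIRST(S) = {+, a}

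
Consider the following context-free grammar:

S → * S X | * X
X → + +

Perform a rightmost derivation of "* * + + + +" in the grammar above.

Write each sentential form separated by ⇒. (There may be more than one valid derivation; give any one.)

S ⇒ * S X ⇒ * S + + ⇒ * * X + + ⇒ * * + + + +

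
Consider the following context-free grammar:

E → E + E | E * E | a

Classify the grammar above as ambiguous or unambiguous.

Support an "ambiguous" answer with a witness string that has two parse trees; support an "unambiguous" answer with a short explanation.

Ambiguous - the string 'a + a * a + a * a' has two distinct parse trees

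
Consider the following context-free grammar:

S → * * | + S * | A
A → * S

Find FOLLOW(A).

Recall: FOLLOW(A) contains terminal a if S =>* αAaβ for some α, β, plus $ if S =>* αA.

We compute FOLLOW(A) using the standard algorithm.
FOLLOW(S) starts with {$}.
FIRST(A) = {*}
FIRST(S) = {*, +}
FOLLOW(A) = {$, *}
FOLLOW(S) = {$, *}
Therefore, FOLLOW(A) = {$, *}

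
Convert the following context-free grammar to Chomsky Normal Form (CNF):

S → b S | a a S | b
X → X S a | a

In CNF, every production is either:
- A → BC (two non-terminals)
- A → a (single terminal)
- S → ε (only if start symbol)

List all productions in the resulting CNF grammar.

TB → b; TA → a; S → b; X → a; S → TB S; S → TA X0; X0 → TA S; X → X X1; X1 → S TA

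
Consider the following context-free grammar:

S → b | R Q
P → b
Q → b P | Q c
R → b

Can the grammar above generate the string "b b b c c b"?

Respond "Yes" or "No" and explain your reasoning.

No - no valid derivation exists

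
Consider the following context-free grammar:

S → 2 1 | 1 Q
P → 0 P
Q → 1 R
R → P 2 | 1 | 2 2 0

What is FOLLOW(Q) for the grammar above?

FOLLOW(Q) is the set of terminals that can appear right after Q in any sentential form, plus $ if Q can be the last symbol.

We compute FOLLOW(Q) using the standard algorithm.
FOLLOW(S) starts with {$}.
FIRST(P) = {0}
FIRST(Q) = {1}
FIRST(R) = {0, 1, 2}
FIRST(S) = {1, 2}
FOLLOW(P) = {2}
FOLLOW(Q) = {$}
FOLLOW(R) = {$}
FOLLOW(S) = {$}
Therefore, FOLLOW(Q) = {$}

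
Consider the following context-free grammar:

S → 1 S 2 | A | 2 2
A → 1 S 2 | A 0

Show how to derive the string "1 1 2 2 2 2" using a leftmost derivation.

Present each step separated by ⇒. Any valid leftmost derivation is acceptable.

S ⇒ 1 S 2 ⇒ 1 1 S 2 2 ⇒ 1 1 2 2 2 2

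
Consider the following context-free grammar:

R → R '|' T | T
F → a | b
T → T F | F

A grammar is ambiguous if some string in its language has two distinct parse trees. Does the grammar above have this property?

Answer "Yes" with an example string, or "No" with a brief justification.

No - the grammar is unambiguous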